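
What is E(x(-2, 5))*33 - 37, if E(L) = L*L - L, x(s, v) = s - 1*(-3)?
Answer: -37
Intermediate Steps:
x(s, v) = 3 + s (x(s, v) = s + 3 = 3 + s)
E(L) = L² - L
E(x(-2, 5))*33 - 37 = ((3 - 2)*(-1 + (3 - 2)))*33 - 37 = (1*(-1 + 1))*33 - 37 = (1*0)*33 - 37 = 0*33 - 37 = 0 - 37 = -37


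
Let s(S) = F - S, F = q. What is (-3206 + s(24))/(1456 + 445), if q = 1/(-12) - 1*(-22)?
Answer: -38497/22812 ≈ -1.6876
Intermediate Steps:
q = 263/12 (q = -1/12 + 22 = 263/12 ≈ 21.917)
F = 263/12 ≈ 21.917
s(S) = 263/12 - S
(-3206 + s(24))/(1456 + 445) = (-3206 + (263/12 - 1*24))/(1456 + 445) = (-3206 + (263/12 - 24))/1901 = (-3206 - 25/12)*(1/1901) = -38497/12*1/1901 = -38497/22812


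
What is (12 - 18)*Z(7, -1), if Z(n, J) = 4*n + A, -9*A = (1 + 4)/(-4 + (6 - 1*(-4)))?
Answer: -1507/9 ≈ -167.44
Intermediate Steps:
A = -5/54 (A = -(1 + 4)/(9*(-4 + (6 - 1*(-4)))) = -5/(9*(-4 + (6 + 4))) = -5/(9*(-4 + 10)) = -5/(9*6) = -⅑*⅚ = -5/54 ≈ -0.092593)
Z(n, J) = -5/54 + 4*n (Z(n, J) = 4*n - 5/54 = -5/54 + 4*n)
(12 - 18)*Z(7, -1) = (12 - 18)*(-5/54 + 4*7) = -6*(-5/54 + 28) = -6*1507/54 = -1507/9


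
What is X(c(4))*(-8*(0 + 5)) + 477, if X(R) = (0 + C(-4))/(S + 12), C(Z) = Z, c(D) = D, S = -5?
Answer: 3499/7 ≈ 499.86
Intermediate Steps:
X(R) = -4/7 (X(R) = (0 - 4)/(-5 + 12) = -4/7)
X(c(4))*(-8*(0 + 5)) + 477 = -(-32)*(0 + 5)/7 + 477 = -(-32)*5/7 + 477 = -4/7*(-40) + 477 = 160/7 + 477 = 3499/7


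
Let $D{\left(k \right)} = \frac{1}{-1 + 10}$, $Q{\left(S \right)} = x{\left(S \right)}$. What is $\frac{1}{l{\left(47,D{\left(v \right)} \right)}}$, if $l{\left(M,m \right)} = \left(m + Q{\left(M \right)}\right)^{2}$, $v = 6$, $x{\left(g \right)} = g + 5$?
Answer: $\frac{81}{219961} \approx 0.00036825$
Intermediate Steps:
$x{\left(g \right)} = 5 + g$
$Q{\left(S \right)} = 5 + S$
$D{\left(k \right)} = \frac{1}{9}$
$l{\left(M,m \right)} = \left(5 + M + m\right)^{2}$ ($l{\left(M,m \right)} = \left(m + \left(5 + M\right)\right)^{2} = \left(5 + M + m\right)^{2}$)
$\frac{1}{l{\left(47,D{\left(v \right)} \right)}} = \frac{1}{\left(5 + 47 + \frac{1}{9}\right)^{2}} = \frac{1}{\left(\frac{469}{9}\right)^{2}} = \frac{1}{\frac{219961}{81}} = \frac{81}{219961}$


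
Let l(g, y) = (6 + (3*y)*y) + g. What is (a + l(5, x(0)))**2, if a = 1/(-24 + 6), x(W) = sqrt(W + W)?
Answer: 38809/324 ≈ 119.78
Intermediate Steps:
x(W) = sqrt(2)*sqrt(W) (x(W) = sqrt(2*W) = sqrt(2)*sqrt(W))
l(g, y) = 6 + g + 3*y**2 (l(g, y) = (6 + 3*y**2) + g = 6 + g + 3*y**2)
a = -1/18 (a = 1/(-18) = -1/18 ≈ -0.055556)
(a + l(5, x(0)))**2 = (-1/18 + (6 + 5 + 3*(sqrt(2)*sqrt(0))**2))**2 = (-1/18 + (6 + 5 + 3*(sqrt(2)*0)**2))**2 = (-1/18 + (6 + 5 + 3*0**2))**2 = (-1/18 + (6 + 5 + 3*0))**2 = (-1/18 + (6 + 5 + 0))**2 = (-1/18 + 11)**2 = (197/18)**2 = 38809/324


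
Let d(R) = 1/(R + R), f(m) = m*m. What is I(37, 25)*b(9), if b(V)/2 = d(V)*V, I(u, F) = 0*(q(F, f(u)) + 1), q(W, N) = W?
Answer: 0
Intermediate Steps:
f(m) = m²
I(u, F) = 0 (I(u, F) = 0*(F + 1) = 0*(1 + F) = 0)
d(R) = 1/(2*R)
b(V) = 1 (b(V) = 2*((1/(2*V))*V) = 2*(½) = 1)
I(37, 25)*b(9) = 0*1 = 0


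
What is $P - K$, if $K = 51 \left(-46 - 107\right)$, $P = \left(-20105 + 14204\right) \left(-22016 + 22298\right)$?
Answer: $-1656279$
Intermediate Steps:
$P = -1664082$ ($P = \left(-5901\right) 282 = -1664082$)
$K = -7803$ ($K = 51 \left(-153\right) = -7803$)
$P - K = -1664082 - -7803 = -1664082 + 7803 = -1656279$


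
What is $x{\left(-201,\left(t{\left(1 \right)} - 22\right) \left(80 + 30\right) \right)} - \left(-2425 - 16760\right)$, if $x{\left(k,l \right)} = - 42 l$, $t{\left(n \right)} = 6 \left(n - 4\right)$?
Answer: $203985$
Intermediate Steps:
$t{\left(n \right)} = -24 + 6 n$ ($t{\left(n \right)} = 6 \left(-4 + n\right) = -24 + 6 n$)
$x{\left(-201,\left(t{\left(1 \right)} - 22\right) \left(80 + 30\right) \right)} - \left(-2425 - 16760\right) = - 42 \left(\left(-24 + 6 \cdot 1\right) - 22\right) \left(80 + 30\right) - \left(-2425 - 16760\right) = - 42 \left(\left(-24 + 6\right) - 22\right) 110 - \left(-2425 - 16760\right) = - 42 \left(-18 - 22\right) 110 - -19185 = - 42 \left(\left(-40\right) 110\right) + 19185 = \left(-42\right) \left(-4400\right) + 19185 = 184800 + 19185 = 203985$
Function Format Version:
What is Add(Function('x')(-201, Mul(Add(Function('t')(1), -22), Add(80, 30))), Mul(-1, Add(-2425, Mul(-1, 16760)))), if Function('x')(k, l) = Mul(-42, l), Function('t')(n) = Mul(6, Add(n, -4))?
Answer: 203985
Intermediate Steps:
Function('t')(n) = Add(-24, Mul(6, n)) (Function('t')(n) = Mul(6, Add(-4, n)) = Add(-24, Mul(6, n)))
Add(Function('x')(-201, Mul(Add(Function('t')(1), -22), Add(80, 30))), Mul(-1, Add(-2425, Mul(-1, 16760)))) = Add(Mul(-42, Mul(Add(Add(-24, Mul(6, 1)), -22), Add(80, 30))), Mul(-1, Add(-2425, Mul(-1, 16760)))) = Add(Mul(-42, Mul(Add(Add(-24, 6), -22), 110)), Mul(-1, Add(-2425, -16760))) = Add(Mul(-42, Mul(Add(-18, -22), 110)), Mul(-1, -19185)) = Add(Mul(-42, Mul(-40, 110)), 19185) = Add(Mul(-42, -4400), 19185) = Add(184800, 19185) = 203985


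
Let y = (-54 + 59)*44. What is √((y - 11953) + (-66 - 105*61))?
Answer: 2*I*√4551 ≈ 134.92*I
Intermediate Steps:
y = 220 (y = 5*44 = 220)
√((y - 11953) + (-66 - 105*61)) = √((220 - 11953) + (-66 - 105*61)) = √(-11733 + (-66 - 6405)) = √(-11733 - 6471) = √(-18204) = 2*I*√4551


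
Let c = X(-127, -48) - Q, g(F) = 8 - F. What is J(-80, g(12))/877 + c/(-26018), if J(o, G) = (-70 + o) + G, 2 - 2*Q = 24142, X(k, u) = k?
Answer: -14480783/22817786 ≈ -0.63463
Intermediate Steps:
Q = -12070 (Q = 1 - 1/2*24142 = 1 - 12071 = -12070)
J(o, G) = -70 + G + o
c = 11943 (c = -127 - 1*(-12070) = -127 + 12070 = 11943)
J(-80, g(12))/877 + c/(-26018) = (-70 + (8 - 1*12) - 80)/877 + 11943/(-26018) = (-70 + (8 - 12) - 80)*(1/877) + 11943*(-1/26018) = (-70 - 4 - 80)*(1/877) - 11943/26018 = -154*1/877 - 11943/26018 = -154/877 - 11943/26018 = -14480783/22817786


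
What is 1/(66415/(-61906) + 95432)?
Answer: 61906/5907746977 ≈ 1.0479e-5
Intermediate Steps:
1/(66415/(-61906) + 95432) = 1/(66415*(-1/61906) + 95432) = 1/(-66415/61906 + 95432) = 1/(5907746977/61906) = 61906/5907746977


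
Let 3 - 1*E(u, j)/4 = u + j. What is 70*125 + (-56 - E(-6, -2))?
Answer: 8650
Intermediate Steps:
E(u, j) = 12 - 4*j - 4*u (E(u, j) = 12 - 4*(u + j) = 12 - 4*(j + u) = 12 + (-4*j - 4*u) = 12 - 4*j - 4*u)
70*125 + (-56 - E(-6, -2)) = 70*125 + (-56 - (12 - 4*(-2) - 4*(-6))) = 8750 + (-56 - (12 + 8 + 24)) = 8750 + (-56 - 1*44) = 8750 + (-56 - 44) = 8750 - 100 = 8650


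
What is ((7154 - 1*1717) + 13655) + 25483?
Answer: 44575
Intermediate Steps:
((7154 - 1*1717) + 13655) + 25483 = ((7154 - 1717) + 13655) + 25483 = (5437 + 13655) + 25483 = 19092 + 25483 = 44575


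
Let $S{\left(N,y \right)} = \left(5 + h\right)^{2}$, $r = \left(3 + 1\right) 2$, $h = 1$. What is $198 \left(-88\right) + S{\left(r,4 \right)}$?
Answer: $-17388$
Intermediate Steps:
$r = 8$ ($r = 4 \cdot 2 = 8$)
$S{\left(N,y \right)} = 36$ ($S{\left(N,y \right)} = \left(5 + 1\right)^{2} = 6^{2} = 36$)
$198 \left(-88\right) + S{\left(r,4 \right)} = 198 \left(-88\right) + 36 = -17424 + 36 = -17388$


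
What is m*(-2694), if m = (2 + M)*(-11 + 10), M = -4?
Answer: -5388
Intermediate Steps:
m = 2 (m = (2 - 4)*(-11 + 10) = -2*(-1) = 2)
m*(-2694) = 2*(-2694) = -5388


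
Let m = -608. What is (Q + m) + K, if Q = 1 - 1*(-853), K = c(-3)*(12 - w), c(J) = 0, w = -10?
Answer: 246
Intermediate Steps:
K = 0 (K = 0*(12 - 1*(-10)) = 0*(12 + 10) = 0*22 = 0)
Q = 854 (Q = 1 + 853 = 854)
(Q + m) + K = (854 - 608) + 0 = 246 + 0 = 246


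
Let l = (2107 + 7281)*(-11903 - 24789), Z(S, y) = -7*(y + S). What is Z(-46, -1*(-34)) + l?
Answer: -344464412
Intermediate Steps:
Z(S, y) = -7*S - 7*y (Z(S, y) = -7*(S + y) = -7*S - 7*y)
l = -344464496 (l = 9388*(-36692) = -344464496)
Z(-46, -1*(-34)) + l = (-7*(-46) - (-7)*(-34)) - 344464496 = (322 - 7*34) - 344464496 = (322 - 238) - 344464496 = 84 - 344464496 = -344464412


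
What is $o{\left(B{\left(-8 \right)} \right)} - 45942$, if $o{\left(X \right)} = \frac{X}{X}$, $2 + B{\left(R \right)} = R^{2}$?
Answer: $-45941$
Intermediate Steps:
$B{\left(R \right)} = -2 + R^{2}$
$o{\left(X \right)} = 1$
$o{\left(B{\left(-8 \right)} \right)} - 45942 = 1 - 45942 = -45941$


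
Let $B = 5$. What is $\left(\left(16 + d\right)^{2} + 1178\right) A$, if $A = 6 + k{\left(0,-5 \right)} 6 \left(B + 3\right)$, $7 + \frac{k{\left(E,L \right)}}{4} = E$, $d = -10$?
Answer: $-1624332$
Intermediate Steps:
$k{\left(E,L \right)} = -28 + 4 E$
$A = -1338$ ($A = 6 + \left(-28 + 4 \cdot 0\right) 6 \left(5 + 3\right) = 6 + \left(-28 + 0\right) 6 \cdot 8 = 6 - 1344 = -1338$)
$\left(\left(16 + d\right)^{2} + 1178\right) A = \left(\left(16 - 10\right)^{2} + 1178\right) \left(-1338\right) = \left(6^{2} + 1178\right) \left(-1338\right) = \left(36 + 1178\right) \left(-1338\right) = 1214 \left(-1338\right) = -1624332$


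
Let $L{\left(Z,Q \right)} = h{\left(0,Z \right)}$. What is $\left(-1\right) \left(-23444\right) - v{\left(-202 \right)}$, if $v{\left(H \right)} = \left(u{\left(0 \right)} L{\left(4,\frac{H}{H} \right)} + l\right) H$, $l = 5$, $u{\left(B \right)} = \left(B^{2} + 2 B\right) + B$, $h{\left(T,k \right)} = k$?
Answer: $24454$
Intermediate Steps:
$u{\left(B \right)} = B^{2} + 3 B$
$L{\left(Z,Q \right)} = Z$
$v{\left(H \right)} = 5 H$ ($v{\left(H \right)} = \left(0 \left(3 + 0\right) 4 + 5\right) H = \left(0 \cdot 3 \cdot 4 + 5\right) H = \left(0 \cdot 4 + 5\right) H = \left(0 + 5\right) H = 5 H$)
$\left(-1\right) \left(-23444\right) - v{\left(-202 \right)} = \left(-1\right) \left(-23444\right) - 5 \left(-202\right) = 23444 - -1010 = 23444 + 1010 = 24454$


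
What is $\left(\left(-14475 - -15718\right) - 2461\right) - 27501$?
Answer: $-28719$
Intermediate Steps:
$\left(\left(-14475 - -15718\right) - 2461\right) - 27501 = \left(\left(-14475 + 15718\right) - 2461\right) - 27501 = \left(1243 - 2461\right) - 27501 = -1218 - 27501 = -28719$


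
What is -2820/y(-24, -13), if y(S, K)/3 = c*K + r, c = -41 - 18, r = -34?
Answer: -940/733 ≈ -1.2824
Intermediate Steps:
c = -59
y(S, K) = -102 - 177*K (y(S, K) = 3*(-59*K - 34) = 3*(-34 - 59*K) = -102 - 177*K)
-2820/y(-24, -13) = -2820/(-102 - 177*(-13)) = -2820/(-102 + 2301) = -2820/2199 = -2820*1/2199 = -940/733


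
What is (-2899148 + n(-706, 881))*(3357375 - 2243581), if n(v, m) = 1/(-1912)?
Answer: -3086975287578369/956 ≈ -3.2291e+12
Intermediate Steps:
n(v, m) = -1/1912
(-2899148 + n(-706, 881))*(3357375 - 2243581) = (-2899148 - 1/1912)*(3357375 - 2243581) = -5543170977/1912*1113794 = -3086975287578369/956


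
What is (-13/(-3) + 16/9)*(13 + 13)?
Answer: 1430/9 ≈ 158.89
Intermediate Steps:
(-13/(-3) + 16/9)*(13 + 13) = (-13*(-1/3) + 16*(1/9))*26 = (13/3 + 16/9)*26 = (55/9)*26 = 1430/9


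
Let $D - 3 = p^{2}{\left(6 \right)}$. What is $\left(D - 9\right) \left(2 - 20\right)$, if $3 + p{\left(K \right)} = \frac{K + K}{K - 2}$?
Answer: $108$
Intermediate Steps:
$p{\left(K \right)} = -3 + \frac{2 K}{-2 + K}$ ($p{\left(K \right)} = -3 + \frac{K + K}{K - 2} = -3 + \frac{2 K}{-2 + K}$)
$D = 3$ ($D = 3 + \left(\frac{6 - 6}{-2 + 6}\right)^{2} = 3 + \left(\frac{6 - 6}{4}\right)^{2} = 3 + \left(\frac{1}{4} \cdot 0\right)^{2} = 3 + 0^{2} = 3 + 0 = 3$)
$\left(D - 9\right) \left(2 - 20\right) = \left(3 - 9\right) \left(2 - 20\right) = - 6 \left(2 - 20\right) = \left(-6\right) \left(-18\right) = 108$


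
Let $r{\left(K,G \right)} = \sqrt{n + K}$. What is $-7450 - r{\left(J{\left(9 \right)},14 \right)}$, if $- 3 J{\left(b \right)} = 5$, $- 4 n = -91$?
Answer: $-7450 - \frac{\sqrt{759}}{6} \approx -7454.6$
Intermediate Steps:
$n = \frac{91}{4}$ ($n = \left(- \frac{1}{4}\right) \left(-91\right) = \frac{91}{4} \approx 22.75$)
$J{\left(b \right)} = - \frac{5}{3}$ ($J{\left(b \right)} = \left(- \frac{1}{3}\right) 5 = - \frac{5}{3}$)
$r{\left(K,G \right)} = \sqrt{\frac{91}{4} + K}$
$-7450 - r{\left(J{\left(9 \right)},14 \right)} = -7450 - \frac{\sqrt{91 + 4 \left(- \frac{5}{3}\right)}}{2} = -7450 - \frac{\sqrt{91 - \frac{20}{3}}}{2} = -7450 - \frac{\sqrt{\frac{253}{3}}}{2} = -7450 - \frac{\frac{1}{3} \sqrt{759}}{2} = -7450 - \frac{\sqrt{759}}{6}$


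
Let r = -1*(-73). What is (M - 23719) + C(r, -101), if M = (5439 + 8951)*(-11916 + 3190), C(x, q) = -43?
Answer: -125590902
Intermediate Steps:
r = 73
M = -125567140 (M = 14390*(-8726) = -125567140)
(M - 23719) + C(r, -101) = (-125567140 - 23719) - 43 = -125590859 - 43 = -125590902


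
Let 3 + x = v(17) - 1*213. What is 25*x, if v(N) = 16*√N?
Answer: -5400 + 400*√17 ≈ -3750.8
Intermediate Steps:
x = -216 + 16*√17 (x = -3 + (16*√17 - 1*213) = -3 + (16*√17 - 213) = -3 + (-213 + 16*√17) = -216 + 16*√17 ≈ -150.03)
25*x = 25*(-216 + 16*√17) = -5400 + 400*√17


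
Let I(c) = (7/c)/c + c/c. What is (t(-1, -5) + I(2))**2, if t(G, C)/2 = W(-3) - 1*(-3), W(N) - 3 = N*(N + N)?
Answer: 41209/16 ≈ 2575.6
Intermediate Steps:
W(N) = 3 + 2*N**2 (W(N) = 3 + N*(N + N) = 3 + N*(2*N) = 3 + 2*N**2)
t(G, C) = 48 (t(G, C) = 2*((3 + 2*(-3)**2) - 1*(-3)) = 2*((3 + 2*9) + 3) = 2*((3 + 18) + 3) = 2*(21 + 3) = 2*24 = 48)
I(c) = 1 + 7/c**2 (I(c) = 7/c**2 + 1 = 1 + 7/c**2)
(t(-1, -5) + I(2))**2 = (48 + (1 + 7/2**2))**2 = (48 + (1 + 7*(1/4)))**2 = (48 + (1 + 7/4))**2 = (48 + 11/4)**2 = (203/4)**2 = 41209/16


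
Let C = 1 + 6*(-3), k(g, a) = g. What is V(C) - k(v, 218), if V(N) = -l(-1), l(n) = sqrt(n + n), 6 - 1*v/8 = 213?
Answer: 1656 - I*sqrt(2) ≈ 1656.0 - 1.4142*I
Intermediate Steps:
v = -1656 (v = 48 - 8*213 = 48 - 1704 = -1656)
l(n) = sqrt(2)*sqrt(n) (l(n) = sqrt(2*n) = sqrt(2)*sqrt(n))
C = -17 (C = 1 - 18 = -17)
V(N) = -I*sqrt(2) (V(N) = -sqrt(2)*sqrt(-1) = -sqrt(2)*I = -I*sqrt(2))
V(C) - k(v, 218) = -I*sqrt(2) - 1*(-1656) = -I*sqrt(2) + 1656 = 1656 - I*sqrt(2)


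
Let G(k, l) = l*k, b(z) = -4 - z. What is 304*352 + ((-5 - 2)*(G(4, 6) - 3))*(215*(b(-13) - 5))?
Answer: -19412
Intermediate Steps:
G(k, l) = k*l
304*352 + ((-5 - 2)*(G(4, 6) - 3))*(215*(b(-13) - 5)) = 304*352 + ((-5 - 2)*(4*6 - 3))*(215*((-4 - 1*(-13)) - 5)) = 107008 + (-7*(24 - 3))*(215*((-4 + 13) - 5)) = 107008 + (-7*21)*(215*(9 - 5)) = 107008 - 31605*4 = 107008 - 147*860 = 107008 - 126420 = -19412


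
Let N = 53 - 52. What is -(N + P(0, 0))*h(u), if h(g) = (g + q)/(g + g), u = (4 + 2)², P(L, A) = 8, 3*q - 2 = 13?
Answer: -41/8 ≈ -5.1250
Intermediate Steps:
q = 5 (q = ⅔ + (⅓)*13 = ⅔ + 13/3 = 5)
u = 36 (u = 6² = 36)
h(g) = (5 + g)/(2*g) (h(g) = (g + 5)/(g + g) = (5 + g)/((2*g)) = (5 + g)*(1/(2*g)) = (5 + g)/(2*g))
N = 1
-(N + P(0, 0))*h(u) = -(1 + 8)*(½)*(5 + 36)/36 = -9*(½)*(1/36)*41 = -9*41/72 = -1*41/8 = -41/8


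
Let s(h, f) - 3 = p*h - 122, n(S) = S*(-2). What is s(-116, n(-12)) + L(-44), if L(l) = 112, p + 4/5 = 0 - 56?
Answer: 32909/5 ≈ 6581.8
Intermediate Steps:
p = -284/5 (p = -⅘ + (0 - 56) = -⅘ - 56 = -284/5 ≈ -56.800)
n(S) = -2*S
s(h, f) = -119 - 284*h/5 (s(h, f) = 3 + (-284*h/5 - 122) = 3 + (-122 - 284*h/5) = -119 - 284*h/5)
s(-116, n(-12)) + L(-44) = (-119 - 284/5*(-116)) + 112 = (-119 + 32944/5) + 112 = 32349/5 + 112 = 32909/5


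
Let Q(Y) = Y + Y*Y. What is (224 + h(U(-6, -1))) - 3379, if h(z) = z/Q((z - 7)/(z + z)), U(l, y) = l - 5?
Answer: -569231/180 ≈ -3162.4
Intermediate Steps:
Q(Y) = Y + Y²
U(l, y) = -5 + l
h(z) = 2*z²/((1 + (-7 + z)/(2*z))*(-7 + z)) (h(z) = z/((((z - 7)/(z + z))*(1 + (z - 7)/(z + z)))) = z/((((-7 + z)/((2*z)))*(1 + (-7 + z)/((2*z))))) = z/((((-7 + z)*(1/(2*z)))*(1 + (-7 + z)*(1/(2*z))))) = z/((((-7 + z)/(2*z))*(1 + (-7 + z)/(2*z)))) = z/(((1 + (-7 + z)/(2*z))*(-7 + z)/(2*z))) = z*(2*z/((1 + (-7 + z)/(2*z))*(-7 + z))) = 2*z²/((1 + (-7 + z)/(2*z))*(-7 + z)))
(224 + h(U(-6, -1))) - 3379 = (224 + 4*(-5 - 6)³/((-7 + (-5 - 6))*(-7 + 3*(-5 - 6)))) - 3379 = (224 + 4*(-11)³/(-7 - 11*(-7 + 3*(-11)))) - 3379 = (224 + 4*(-1331)/(-18*(-7 - 33))) - 3379 = (224 + 4*(-1331)*(-1/18)/(-40)) - 3379 = (224 + 4*(-1331)*(-1/18)*(-1/40)) - 3379 = (224 - 1331/180) - 3379 = 38989/180 - 3379 = -569231/180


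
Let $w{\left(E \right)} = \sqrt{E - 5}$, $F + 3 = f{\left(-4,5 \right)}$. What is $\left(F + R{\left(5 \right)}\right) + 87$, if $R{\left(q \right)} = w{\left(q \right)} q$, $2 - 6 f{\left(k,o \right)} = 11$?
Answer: $\frac{165}{2} \approx 82.5$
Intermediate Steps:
$f{\left(k,o \right)} = - \frac{3}{2}$ ($f{\left(k,o \right)} = \frac{1}{3} - \frac{11}{6} = - \frac{3}{2}$)
$F = - \frac{9}{2}$ ($F = -3 - \frac{3}{2} = - \frac{9}{2} \approx -4.5$)
$w{\left(E \right)} = \sqrt{-5 + E}$
$R{\left(q \right)} = q \sqrt{-5 + q}$ ($R{\left(q \right)} = \sqrt{-5 + q} q = q \sqrt{-5 + q}$)
$\left(F + R{\left(5 \right)}\right) + 87 = \left(- \frac{9}{2} + 5 \sqrt{-5 + 5}\right) + 87 = \left(- \frac{9}{2} + 5 \sqrt{0}\right) + 87 = \left(- \frac{9}{2} + 5 \cdot 0\right) + 87 = \left(- \frac{9}{2} + 0\right) + 87 = - \frac{9}{2} + 87 = \frac{165}{2}$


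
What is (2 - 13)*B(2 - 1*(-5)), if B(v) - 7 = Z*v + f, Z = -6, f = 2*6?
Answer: 253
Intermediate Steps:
f = 12
B(v) = 19 - 6*v (B(v) = 7 + (-6*v + 12) = 7 + (12 - 6*v) = 19 - 6*v)
(2 - 13)*B(2 - 1*(-5)) = (2 - 13)*(19 - 6*(2 - 1*(-5))) = -11*(19 - 6*(2 + 5)) = -11*(19 - 6*7) = -11*(19 - 42) = -11*(-23) = 253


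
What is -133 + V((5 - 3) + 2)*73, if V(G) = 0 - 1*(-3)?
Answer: 86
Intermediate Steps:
V(G) = 3 (V(G) = 0 + 3 = 3)
-133 + V((5 - 3) + 2)*73 = -133 + 3*73 = -133 + 219 = 86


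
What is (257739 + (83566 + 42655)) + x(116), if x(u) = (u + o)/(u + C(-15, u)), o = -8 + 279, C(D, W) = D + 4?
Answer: 13438729/35 ≈ 3.8396e+5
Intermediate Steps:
C(D, W) = 4 + D
o = 271
x(u) = (271 + u)/(-11 + u) (x(u) = (u + 271)/(u + (4 - 15)) = (271 + u)/(u - 11) = (271 + u)/(-11 + u))
(257739 + (83566 + 42655)) + x(116) = (257739 + (83566 + 42655)) + (271 + 116)/(-11 + 116) = (257739 + 126221) + 387/105 = 383960 + (1/105)*387 = 383960 + 129/35 = 13438729/35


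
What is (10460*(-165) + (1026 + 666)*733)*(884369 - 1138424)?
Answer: 123385367520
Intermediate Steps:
(10460*(-165) + (1026 + 666)*733)*(884369 - 1138424) = (-1725900 + 1692*733)*(-254055) = (-1725900 + 1240236)*(-254055) = -485664*(-254055) = 123385367520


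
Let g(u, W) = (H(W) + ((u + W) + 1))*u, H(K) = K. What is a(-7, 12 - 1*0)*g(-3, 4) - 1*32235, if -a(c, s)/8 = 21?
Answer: -29211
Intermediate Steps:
a(c, s) = -168 (a(c, s) = -8*21 = -168)
g(u, W) = u*(1 + u + 2*W) (g(u, W) = (W + ((u + W) + 1))*u = (W + ((W + u) + 1))*u = (W + (1 + W + u))*u = (1 + u + 2*W)*u = u*(1 + u + 2*W))
a(-7, 12 - 1*0)*g(-3, 4) - 1*32235 = -(-504)*(1 - 3 + 2*4) - 1*32235 = -(-504)*(1 - 3 + 8) - 32235 = -(-504)*6 - 32235 = -168*(-18) - 32235 = 3024 - 32235 = -29211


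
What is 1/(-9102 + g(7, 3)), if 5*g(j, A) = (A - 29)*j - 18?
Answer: -1/9142 ≈ -0.00010939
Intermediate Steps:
g(j, A) = -18/5 + j*(-29 + A)/5 (g(j, A) = ((A - 29)*j - 18)/5 = ((-29 + A)*j - 18)/5 = (j*(-29 + A) - 18)/5 = (-18 + j*(-29 + A))/5 = -18/5 + j*(-29 + A)/5)
1/(-9102 + g(7, 3)) = 1/(-9102 + (-18/5 - 29/5*7 + (⅕)*3*7)) = 1/(-9102 + (-18/5 - 203/5 + 21/5)) = 1/(-9102 - 40) = 1/(-9142) = -1/9142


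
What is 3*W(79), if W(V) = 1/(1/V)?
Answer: 237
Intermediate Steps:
W(V) = V
3*W(79) = 3*79 = 237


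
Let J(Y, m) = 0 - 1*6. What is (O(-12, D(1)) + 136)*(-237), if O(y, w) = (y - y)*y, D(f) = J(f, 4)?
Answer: -32232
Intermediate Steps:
J(Y, m) = -6 (J(Y, m) = 0 - 6 = -6)
D(f) = -6
O(y, w) = 0 (O(y, w) = 0*y = 0)
(O(-12, D(1)) + 136)*(-237) = (0 + 136)*(-237) = 136*(-237) = -32232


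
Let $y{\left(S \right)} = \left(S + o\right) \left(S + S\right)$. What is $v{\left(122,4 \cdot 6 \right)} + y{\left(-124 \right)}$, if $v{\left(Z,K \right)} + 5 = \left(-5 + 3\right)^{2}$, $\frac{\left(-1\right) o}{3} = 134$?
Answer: $130447$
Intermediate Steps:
$o = -402$ ($o = \left(-3\right) 134 = -402$)
$y{\left(S \right)} = 2 S \left(-402 + S\right)$ ($y{\left(S \right)} = \left(S - 402\right) \left(S + S\right) = \left(-402 + S\right) 2 S = 2 S \left(-402 + S\right)$)
$v{\left(Z,K \right)} = -1$ ($v{\left(Z,K \right)} = -5 + \left(-5 + 3\right)^{2} = -5 + \left(-2\right)^{2} = -5 + 4 = -1$)
$v{\left(122,4 \cdot 6 \right)} + y{\left(-124 \right)} = -1 + 2 \left(-124\right) \left(-402 - 124\right) = -1 + 2 \left(-124\right) \left(-526\right) = -1 + 130448 = 130447$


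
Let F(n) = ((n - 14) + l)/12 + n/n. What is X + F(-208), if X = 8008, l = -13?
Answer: 95873/12 ≈ 7989.4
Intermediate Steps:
F(n) = -5/4 + n/12 (F(n) = ((n - 14) - 13)/12 + n/n = ((-14 + n) - 13)*(1/12) + 1 = (-27 + n)*(1/12) + 1 = (-9/4 + n/12) + 1 = -5/4 + n/12)
X + F(-208) = 8008 + (-5/4 + (1/12)*(-208)) = 8008 + (-5/4 - 52/3) = 8008 - 223/12 = 95873/12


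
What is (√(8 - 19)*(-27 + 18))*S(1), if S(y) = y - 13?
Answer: 108*I*√11 ≈ 358.2*I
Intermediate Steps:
S(y) = -13 + y
(√(8 - 19)*(-27 + 18))*S(1) = (√(8 - 19)*(-27 + 18))*(-13 + 1) = (√(-11)*(-9))*(-12) = ((I*√11)*(-9))*(-12) = -9*I*√11*(-12) = 108*I*√11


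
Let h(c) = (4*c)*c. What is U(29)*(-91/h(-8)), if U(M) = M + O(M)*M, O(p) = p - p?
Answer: -2639/256 ≈ -10.309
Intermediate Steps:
O(p) = 0
h(c) = 4*c**2
U(M) = M (U(M) = M + 0*M = M + 0 = M)
U(29)*(-91/h(-8)) = 29*(-91/(4*(-8)**2)) = 29*(-91/(4*64)) = 29*(-91/256) = -2639/256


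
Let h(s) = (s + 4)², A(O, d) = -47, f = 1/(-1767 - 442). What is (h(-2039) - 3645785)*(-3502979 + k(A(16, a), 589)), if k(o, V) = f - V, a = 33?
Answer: -3834399275888720/2209 ≈ -1.7358e+12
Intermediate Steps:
f = -1/2209 (f = 1/(-2209) = -1/2209 ≈ -0.00045269)
k(o, V) = -1/2209 - V
h(s) = (4 + s)²
(h(-2039) - 3645785)*(-3502979 + k(A(16, a), 589)) = ((4 - 2039)² - 3645785)*(-3502979 + (-1/2209 - 1*589)) = ((-2035)² - 3645785)*(-3502979 + (-1/2209 - 589)) = (4141225 - 3645785)*(-3502979 - 1301102/2209) = 495440*(-7739381713/2209) = -3834399275888720/2209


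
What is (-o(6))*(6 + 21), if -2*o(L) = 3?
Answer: 81/2 ≈ 40.500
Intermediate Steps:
o(L) = -3/2 (o(L) = -½*3 = -3/2)
(-o(6))*(6 + 21) = (-1*(-3/2))*(6 + 21) = (3/2)*27 = 81/2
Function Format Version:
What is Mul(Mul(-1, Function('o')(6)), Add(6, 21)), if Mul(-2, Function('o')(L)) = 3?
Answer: Rational(81, 2) ≈ 40.500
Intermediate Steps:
Function('o')(L) = Rational(-3, 2) (Function('o')(L) = Mul(Rational(-1, 2), 3) = Rational(-3, 2))
Mul(Mul(-1, Function('o')(6)), Add(6, 21)) = Mul(Mul(-1, Rational(-3, 2)), Add(6, 21)) = Mul(Rational(3, 2), 27) = Rational(81, 2)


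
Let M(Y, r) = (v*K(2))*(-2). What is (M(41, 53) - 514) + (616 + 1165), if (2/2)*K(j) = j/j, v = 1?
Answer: 1265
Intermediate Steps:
K(j) = 1 (K(j) = j/j = 1)
M(Y, r) = -2 (M(Y, r) = (1*1)*(-2) = 1*(-2) = -2)
(M(41, 53) - 514) + (616 + 1165) = (-2 - 514) + (616 + 1165) = -516 + 1781 = 1265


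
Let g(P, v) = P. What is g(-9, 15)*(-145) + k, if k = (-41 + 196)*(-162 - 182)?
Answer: -52015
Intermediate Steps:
k = -53320 (k = 155*(-344) = -53320)
g(-9, 15)*(-145) + k = -9*(-145) - 53320 = 1305 - 53320 = -52015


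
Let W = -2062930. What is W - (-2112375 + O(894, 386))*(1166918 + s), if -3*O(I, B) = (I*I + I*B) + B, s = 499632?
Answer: 12468839264260/3 ≈ 4.1563e+12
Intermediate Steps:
O(I, B) = -B/3 - I²/3 - B*I/3 (O(I, B) = -((I*I + I*B) + B)/3 = -((I² + B*I) + B)/3 = -(B + I² + B*I)/3 = -B/3 - I²/3 - B*I/3)
W - (-2112375 + O(894, 386))*(1166918 + s) = -2062930 - (-2112375 + (-⅓*386 - ⅓*894² - ⅓*386*894))*(1166918 + 499632) = -2062930 - (-2112375 + (-386/3 - ⅓*799236 - 115028))*1666550 = -2062930 - (-2112375 + (-386/3 - 266412 - 115028))*1666550 = -2062930 - (-2112375 - 1144706/3)*1666550 = -2062930 - (-7481831)*1666550/3 = -2062930 - 1*(-12468845453050/3) = -2062930 + 12468845453050/3 = 12468839264260/3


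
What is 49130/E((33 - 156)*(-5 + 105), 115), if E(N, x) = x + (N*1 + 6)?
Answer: -49130/12179 ≈ -4.0340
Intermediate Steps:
E(N, x) = 6 + N + x (E(N, x) = x + (N + 6) = x + (6 + N) = 6 + N + x)
49130/E((33 - 156)*(-5 + 105), 115) = 49130/(6 + (33 - 156)*(-5 + 105) + 115) = 49130/(6 - 123*100 + 115) = 49130/(6 - 12300 + 115) = 49130/(-12179) = 49130*(-1/12179) = -49130/12179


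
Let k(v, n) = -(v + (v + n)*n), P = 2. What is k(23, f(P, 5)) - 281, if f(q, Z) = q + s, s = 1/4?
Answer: -5773/16 ≈ -360.81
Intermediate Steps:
s = ¼ ≈ 0.25000
f(q, Z) = ¼ + q (f(q, Z) = q + ¼ = ¼ + q)
k(v, n) = -v - n*(n + v) (k(v, n) = -(v + (n + v)*n) = -(v + n*(n + v)) = -v - n*(n + v))
k(23, f(P, 5)) - 281 = (-1*23 - (¼ + 2)² - 1*(¼ + 2)*23) - 281 = (-23 - (9/4)² - 1*9/4*23) - 281 = (-23 - 1*81/16 - 207/4) - 281 = (-23 - 81/16 - 207/4) - 281 = -1277/16 - 281 = -5773/16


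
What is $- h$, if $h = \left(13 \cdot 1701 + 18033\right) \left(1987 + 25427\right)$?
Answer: $-1100562444$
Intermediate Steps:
$h = 1100562444$ ($h = \left(22113 + 18033\right) 27414 = 40146 \cdot 27414 = 1100562444$)
$- h = \left(-1\right) 1100562444 = -1100562444$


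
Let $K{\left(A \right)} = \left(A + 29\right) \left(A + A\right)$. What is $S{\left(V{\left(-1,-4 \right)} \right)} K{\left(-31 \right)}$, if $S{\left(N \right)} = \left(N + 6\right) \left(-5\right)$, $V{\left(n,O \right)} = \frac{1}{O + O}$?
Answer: $- \frac{7285}{2} \approx -3642.5$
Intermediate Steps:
$V{\left(n,O \right)} = \frac{1}{2 O}$
$S{\left(N \right)} = -30 - 5 N$ ($S{\left(N \right)} = \left(6 + N\right) \left(-5\right) = -30 - 5 N$)
$K{\left(A \right)} = 2 A \left(29 + A\right)$ ($K{\left(A \right)} = \left(29 + A\right) 2 A = 2 A \left(29 + A\right)$)
$S{\left(V{\left(-1,-4 \right)} \right)} K{\left(-31 \right)} = \left(-30 - 5 \frac{1}{2 \left(-4\right)}\right) 2 \left(-31\right) \left(29 - 31\right) = \left(-30 - 5 \cdot \frac{1}{2} \left(- \frac{1}{4}\right)\right) 2 \left(-31\right) \left(-2\right) = \left(-30 - - \frac{5}{8}\right) 124 = \left(-30 + \frac{5}{8}\right) 124 = \left(- \frac{235}{8}\right) 124 = - \frac{7285}{2}$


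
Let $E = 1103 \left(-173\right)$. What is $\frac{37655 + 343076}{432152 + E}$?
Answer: $\frac{380731}{241333} \approx 1.5776$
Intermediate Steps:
$E = -190819$
$\frac{37655 + 343076}{432152 + E} = \frac{37655 + 343076}{432152 - 190819} = \frac{380731}{241333}$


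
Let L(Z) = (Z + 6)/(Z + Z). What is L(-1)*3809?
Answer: -19045/2 ≈ -9522.5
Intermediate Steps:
L(Z) = (6 + Z)/(2*Z) (L(Z) = (6 + Z)/((2*Z)) = (6 + Z)*(1/(2*Z)) = (6 + Z)/(2*Z))
L(-1)*3809 = ((1/2)*(6 - 1)/(-1))*3809 = ((1/2)*(-1)*5)*3809 = -5/2*3809 = -19045/2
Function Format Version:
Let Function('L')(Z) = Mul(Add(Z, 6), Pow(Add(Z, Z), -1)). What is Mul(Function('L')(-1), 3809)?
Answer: Rational(-19045, 2) ≈ -9522.5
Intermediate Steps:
Function('L')(Z) = Mul(Rational(1, 2), Pow(Z, -1), Add(6, Z)) (Function('L')(Z) = Mul(Add(6, Z), Pow(Mul(2, Z), -1)) = Mul(Add(6, Z), Mul(Rational(1, 2), Pow(Z, -1))) = Mul(Rational(1, 2), Pow(Z, -1), Add(6, Z)))
Mul(Function('L')(-1), 3809) = Mul(Mul(Rational(1, 2), Pow(-1, -1), Add(6, -1)), 3809) = Mul(Mul(Rational(1, 2), -1, 5), 3809) = Mul(Rational(-5, 2), 3809) = Rational(-19045, 2)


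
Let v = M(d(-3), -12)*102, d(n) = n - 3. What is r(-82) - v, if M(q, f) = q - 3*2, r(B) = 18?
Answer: 1242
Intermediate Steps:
d(n) = -3 + n
M(q, f) = -6 + q (M(q, f) = q - 6 = -6 + q)
v = -1224 (v = (-6 + (-3 - 3))*102 = (-6 - 6)*102 = -12*102 = -1224)
r(-82) - v = 18 - 1*(-1224) = 18 + 1224 = 1242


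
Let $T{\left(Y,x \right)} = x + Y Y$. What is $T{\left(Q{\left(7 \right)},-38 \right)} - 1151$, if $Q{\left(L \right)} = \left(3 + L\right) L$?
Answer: $3711$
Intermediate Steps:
$Q{\left(L \right)} = L \left(3 + L\right)$
$T{\left(Y,x \right)} = x + Y^{2}$
$T{\left(Q{\left(7 \right)},-38 \right)} - 1151 = \left(-38 + \left(7 \left(3 + 7\right)\right)^{2}\right) - 1151 = \left(-38 + \left(7 \cdot 10\right)^{2}\right) - 1151 = \left(-38 + 70^{2}\right) - 1151 = \left(-38 + 4900\right) - 1151 = 4862 - 1151 = 3711$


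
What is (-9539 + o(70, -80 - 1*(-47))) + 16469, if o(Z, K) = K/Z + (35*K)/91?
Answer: 6294321/910 ≈ 6916.8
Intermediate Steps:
o(Z, K) = 5*K/13 + K/Z (o(Z, K) = K/Z + (35*K)*(1/91) = K/Z + 5*K/13 = 5*K/13 + K/Z)
(-9539 + o(70, -80 - 1*(-47))) + 16469 = (-9539 + (5*(-80 - 1*(-47))/13 + (-80 - 1*(-47))/70)) + 16469 = (-9539 + (5*(-80 + 47)/13 + (-80 + 47)*(1/70))) + 16469 = (-9539 + ((5/13)*(-33) - 33*1/70)) + 16469 = (-9539 + (-165/13 - 33/70)) + 16469 = (-9539 - 11979/910) + 16469 = -8692469/910 + 16469 = 6294321/910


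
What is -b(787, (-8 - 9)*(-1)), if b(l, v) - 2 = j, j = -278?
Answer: 276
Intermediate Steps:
b(l, v) = -276 (b(l, v) = 2 - 278 = -276)
-b(787, (-8 - 9)*(-1)) = -1*(-276) = 276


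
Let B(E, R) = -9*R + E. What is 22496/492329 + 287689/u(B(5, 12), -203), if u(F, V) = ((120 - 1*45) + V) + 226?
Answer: 141639842289/48248242 ≈ 2935.6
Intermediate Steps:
B(E, R) = E - 9*R
u(F, V) = 301 + V (u(F, V) = ((120 - 45) + V) + 226 = (75 + V) + 226 = 301 + V)
22496/492329 + 287689/u(B(5, 12), -203) = 22496/492329 + 287689/(301 - 203) = 22496*(1/492329) + 287689/98 = 22496/492329 + 287689*(1/98) = 22496/492329 + 287689/98 = 141639842289/48248242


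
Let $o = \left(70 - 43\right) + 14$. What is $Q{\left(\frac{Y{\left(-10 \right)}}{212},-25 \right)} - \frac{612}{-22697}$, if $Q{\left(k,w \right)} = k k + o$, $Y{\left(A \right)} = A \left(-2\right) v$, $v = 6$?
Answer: $\frac{2636137201}{63755873} \approx 41.347$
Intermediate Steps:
$Y{\left(A \right)} = - 12 A$ ($Y{\left(A \right)} = A \left(-2\right) 6 = - 2 A 6 = - 12 A$)
$o = 41$ ($o = 27 + 14 = 41$)
$Q{\left(k,w \right)} = 41 + k^{2}$ ($Q{\left(k,w \right)} = k k + 41 = k^{2} + 41 = 41 + k^{2}$)
$Q{\left(\frac{Y{\left(-10 \right)}}{212},-25 \right)} - \frac{612}{-22697} = \left(41 + \left(\frac{\left(-12\right) \left(-10\right)}{212}\right)^{2}\right) - \frac{612}{-22697} = \left(41 + \left(120 \cdot \frac{1}{212}\right)^{2}\right) - 612 \left(- \frac{1}{22697}\right) = \left(41 + \left(\frac{30}{53}\right)^{2}\right) - - \frac{612}{22697} = \left(41 + \frac{900}{2809}\right) + \frac{612}{22697} = \frac{116069}{2809} + \frac{612}{22697} = \frac{2636137201}{63755873}$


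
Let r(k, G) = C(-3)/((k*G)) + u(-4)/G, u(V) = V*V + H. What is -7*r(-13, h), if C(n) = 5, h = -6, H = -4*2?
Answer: 231/26 ≈ 8.8846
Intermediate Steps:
H = -8
u(V) = -8 + V² (u(V) = V*V - 8 = V² - 8 = -8 + V²)
r(k, G) = 8/G + 5/(G*k) (r(k, G) = 5/((k*G)) + (-8 + (-4)²)/G = 5/((G*k)) + (-8 + 16)/G = 5*(1/(G*k)) + 8/G = 5/(G*k) + 8/G = 8/G + 5/(G*k))
-7*r(-13, h) = -7*(5 + 8*(-13))/((-6)*(-13)) = -(-7)*(-1)*(5 - 104)/(6*13) = -(-7)*(-1)*(-99)/(6*13) = -7*(-33/26) = 231/26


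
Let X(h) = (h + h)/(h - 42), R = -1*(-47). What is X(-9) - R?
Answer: -793/17 ≈ -46.647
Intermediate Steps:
R = 47
X(h) = 2*h/(-42 + h) (X(h) = (2*h)/(-42 + h) = 2*h/(-42 + h))
X(-9) - R = 2*(-9)/(-42 - 9) - 1*47 = 2*(-9)/(-51) - 47 = 2*(-9)*(-1/51) - 47 = 6/17 - 47 = -793/17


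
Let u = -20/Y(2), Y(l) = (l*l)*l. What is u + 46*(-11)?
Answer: -1017/2 ≈ -508.50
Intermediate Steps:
Y(l) = l**3 (Y(l) = l**2*l = l**3)
u = -5/2 (u = -20/(2**3) = -20/8 = -20*1/8 = -5/2 ≈ -2.5000)
u + 46*(-11) = -5/2 + 46*(-11) = -5/2 - 506 = -1017/2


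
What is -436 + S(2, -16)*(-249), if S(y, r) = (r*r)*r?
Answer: 1019468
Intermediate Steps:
S(y, r) = r**3 (S(y, r) = r**2*r = r**3)
-436 + S(2, -16)*(-249) = -436 + (-16)**3*(-249) = -436 - 4096*(-249) = -436 + 1019904 = 1019468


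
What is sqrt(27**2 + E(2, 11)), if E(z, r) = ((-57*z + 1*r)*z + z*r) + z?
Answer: sqrt(547) ≈ 23.388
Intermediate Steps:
E(z, r) = z + r*z + z*(r - 57*z) (E(z, r) = ((-57*z + r)*z + r*z) + z = ((r - 57*z)*z + r*z) + z = (z*(r - 57*z) + r*z) + z = (r*z + z*(r - 57*z)) + z = z + r*z + z*(r - 57*z))
sqrt(27**2 + E(2, 11)) = sqrt(27**2 + 2*(1 - 57*2 + 2*11)) = sqrt(729 + 2*(1 - 114 + 22)) = sqrt(729 + 2*(-91)) = sqrt(729 - 182) = sqrt(547)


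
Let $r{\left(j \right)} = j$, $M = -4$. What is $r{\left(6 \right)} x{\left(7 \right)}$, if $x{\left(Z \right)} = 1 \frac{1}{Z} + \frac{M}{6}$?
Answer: $- \frac{22}{7} \approx -3.1429$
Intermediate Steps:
$x{\left(Z \right)} = - \frac{2}{3} + \frac{1}{Z}$ ($x{\left(Z \right)} = 1 \frac{1}{Z} - \frac{4}{6} = \frac{1}{Z} - \frac{2}{3} = - \frac{2}{3} + \frac{1}{Z}$)
$r{\left(6 \right)} x{\left(7 \right)} = 6 \left(- \frac{2}{3} + \frac{1}{7}\right) = 6 \left(- \frac{11}{21}\right) = - \frac{22}{7}$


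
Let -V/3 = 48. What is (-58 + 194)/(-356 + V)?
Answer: -34/125 ≈ -0.27200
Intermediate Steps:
V = -144 (V = -3*48 = -144)
(-58 + 194)/(-356 + V) = (-58 + 194)/(-356 - 144) = 136/(-500) = 136*(-1/500) = -34/125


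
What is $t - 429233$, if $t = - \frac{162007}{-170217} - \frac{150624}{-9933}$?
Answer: $- \frac{241901694380158}{563588487} \approx -4.2922 \cdot 10^{5}$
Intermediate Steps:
$t = \frac{9082660313}{563588487}$ ($t = \left(-162007\right) \left(- \frac{1}{170217}\right) - - \frac{50208}{3311} = \frac{162007}{170217} + \frac{50208}{3311} = \frac{9082660313}{563588487} \approx 16.116$)
$t - 429233 = \frac{9082660313}{563588487} - 429233 = - \frac{241901694380158}{563588487}$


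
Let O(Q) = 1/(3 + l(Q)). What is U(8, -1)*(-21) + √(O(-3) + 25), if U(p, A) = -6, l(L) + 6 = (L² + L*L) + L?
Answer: 126 + √903/6 ≈ 131.01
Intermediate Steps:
l(L) = -6 + L + 2*L² (l(L) = -6 + ((L² + L*L) + L) = -6 + ((L² + L²) + L) = -6 + (2*L² + L) = -6 + (L + 2*L²) = -6 + L + 2*L²)
O(Q) = 1/(-3 + Q + 2*Q²) (O(Q) = 1/(3 + (-6 + Q + 2*Q²)) = 1/(-3 + Q + 2*Q²))
U(8, -1)*(-21) + √(O(-3) + 25) = -6*(-21) + √(1/(-3 - 3 + 2*(-3)²) + 25) = 126 + √(1/(-3 - 3 + 2*9) + 25) = 126 + √(1/(-3 - 3 + 18) + 25) = 126 + √(1/12 + 25) = 126 + √(301/12) = 126 + √903/6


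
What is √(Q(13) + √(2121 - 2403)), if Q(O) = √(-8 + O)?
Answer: √(√5 + I*√282) ≈ 3.0965 + 2.7115*I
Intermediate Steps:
√(Q(13) + √(2121 - 2403)) = √(√(-8 + 13) + √(2121 - 2403)) = √(√5 + √(-282)) = √(√5 + I*√282)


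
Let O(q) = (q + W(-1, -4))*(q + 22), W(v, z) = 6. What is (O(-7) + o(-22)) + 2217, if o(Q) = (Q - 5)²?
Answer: 2931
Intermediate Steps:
O(q) = (6 + q)*(22 + q) (O(q) = (q + 6)*(q + 22) = (6 + q)*(22 + q))
o(Q) = (-5 + Q)²
(O(-7) + o(-22)) + 2217 = ((132 + (-7)² + 28*(-7)) + (-5 - 22)²) + 2217 = ((132 + 49 - 196) + (-27)²) + 2217 = (-15 + 729) + 2217 = 714 + 2217 = 2931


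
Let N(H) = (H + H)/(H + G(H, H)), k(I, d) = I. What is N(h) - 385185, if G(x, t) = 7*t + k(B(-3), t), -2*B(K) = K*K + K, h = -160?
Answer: -494192035/1283 ≈ -3.8519e+5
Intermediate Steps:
B(K) = -K/2 - K²/2 (B(K) = -(K*K + K)/2 = -(K² + K)/2 = -(K + K²)/2 = -K/2 - K²/2)
G(x, t) = -3 + 7*t (G(x, t) = 7*t - ½*(-3)*(1 - 3) = 7*t - ½*(-3)*(-2) = 7*t - 3 = -3 + 7*t)
N(H) = 2*H/(-3 + 8*H) (N(H) = (H + H)/(H + (-3 + 7*H)) = (2*H)/(-3 + 8*H) = 2*H/(-3 + 8*H))
N(h) - 385185 = 2*(-160)/(-3 + 8*(-160)) - 385185 = 2*(-160)/(-3 - 1280) - 385185 = 2*(-160)/(-1283) - 385185 = 2*(-160)*(-1/1283) - 385185 = 320/1283 - 385185 = -494192035/1283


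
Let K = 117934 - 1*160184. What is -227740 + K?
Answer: -269990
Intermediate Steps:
K = -42250 (K = 117934 - 160184 = -42250)
-227740 + K = -227740 - 42250 = -269990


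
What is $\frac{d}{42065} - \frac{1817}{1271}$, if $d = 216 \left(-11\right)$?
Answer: $- \frac{79452001}{53464615} \approx -1.4861$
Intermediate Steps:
$d = -2376$
$\frac{d}{42065} - \frac{1817}{1271} = - \frac{2376}{42065} - \frac{1817}{1271} = - \frac{79452001}{53464615}$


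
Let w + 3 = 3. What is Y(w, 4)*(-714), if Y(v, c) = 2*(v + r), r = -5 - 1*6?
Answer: 15708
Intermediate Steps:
w = 0 (w = -3 + 3 = 0)
r = -11 (r = -5 - 6 = -11)
Y(v, c) = -22 + 2*v (Y(v, c) = 2*(v - 11) = 2*(-11 + v) = -22 + 2*v)
Y(w, 4)*(-714) = (-22 + 2*0)*(-714) = (-22 + 0)*(-714) = -22*(-714) = 15708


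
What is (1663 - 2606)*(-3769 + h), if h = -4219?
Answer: 7532684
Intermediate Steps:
(1663 - 2606)*(-3769 + h) = (1663 - 2606)*(-3769 - 4219) = -943*(-7988) = 7532684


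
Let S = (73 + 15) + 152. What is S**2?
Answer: 57600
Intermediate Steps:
S = 240 (S = 88 + 152 = 240)
S**2 = 240**2 = 57600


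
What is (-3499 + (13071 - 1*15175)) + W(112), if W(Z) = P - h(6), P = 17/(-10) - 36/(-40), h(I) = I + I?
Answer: -28079/5 ≈ -5615.8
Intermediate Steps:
h(I) = 2*I
P = -4/5 (P = 17*(-1/10) - 36*(-1/40) = -17/10 + 9/10 = -4/5 ≈ -0.80000)
W(Z) = -64/5 (W(Z) = -4/5 - 2*6 = -4/5 - 1*12 = -4/5 - 12 = -64/5)
(-3499 + (13071 - 1*15175)) + W(112) = (-3499 + (13071 - 1*15175)) - 64/5 = (-3499 + (13071 - 15175)) - 64/5 = (-3499 - 2104) - 64/5 = -5603 - 64/5 = -28079/5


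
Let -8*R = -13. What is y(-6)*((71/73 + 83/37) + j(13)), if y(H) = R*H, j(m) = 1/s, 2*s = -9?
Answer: -236509/8103 ≈ -29.188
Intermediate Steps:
s = -9/2 (s = (½)*(-9) = -9/2 ≈ -4.5000)
R = 13/8 (R = -⅛*(-13) = 13/8 ≈ 1.6250)
j(m) = -2/9 (j(m) = 1/(-9/2) = -2/9)
y(H) = 13*H/8
y(-6)*((71/73 + 83/37) + j(13)) = ((13/8)*(-6))*((71/73 + 83/37) - 2/9) = -39*((71*(1/73) + 83*(1/37)) - 2/9)/4 = -39*((71/73 + 83/37) - 2/9)/4 = -39*(8686/2701 - 2/9)/4 = -39/4*72772/24309 = -236509/8103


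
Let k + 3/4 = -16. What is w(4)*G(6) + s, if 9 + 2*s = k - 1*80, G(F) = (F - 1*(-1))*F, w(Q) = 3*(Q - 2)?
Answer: 1593/8 ≈ 199.13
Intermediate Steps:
w(Q) = -6 + 3*Q (w(Q) = 3*(-2 + Q) = -6 + 3*Q)
G(F) = F*(1 + F) (G(F) = (F + 1)*F = (1 + F)*F = F*(1 + F))
k = -67/4 (k = -¾ - 16 = -67/4 ≈ -16.750)
s = -423/8 (s = -9/2 + (-67/4 - 1*80)/2 = -9/2 + (-67/4 - 80)/2 = -9/2 + (½)*(-387/4) = -9/2 - 387/8 = -423/8 ≈ -52.875)
w(4)*G(6) + s = (-6 + 3*4)*(6*(1 + 6)) - 423/8 = (-6 + 12)*(6*7) - 423/8 = 6*42 - 423/8 = 252 - 423/8 = 1593/8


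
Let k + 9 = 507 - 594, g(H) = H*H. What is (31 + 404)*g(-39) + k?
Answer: 661539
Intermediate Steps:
g(H) = H²
k = -96 (k = -9 + (507 - 594) = -9 - 87 = -96)
(31 + 404)*g(-39) + k = (31 + 404)*(-39)² - 96 = 435*1521 - 96 = 661635 - 96 = 661539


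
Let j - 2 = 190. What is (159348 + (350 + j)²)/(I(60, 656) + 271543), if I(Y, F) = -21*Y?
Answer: 453112/270283 ≈ 1.6764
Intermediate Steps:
j = 192 (j = 2 + 190 = 192)
(159348 + (350 + j)²)/(I(60, 656) + 271543) = (159348 + (350 + 192)²)/(-21*60 + 271543) = (159348 + 542²)/(-1260 + 271543) = (159348 + 293764)/270283 = 453112*(1/270283) = 453112/270283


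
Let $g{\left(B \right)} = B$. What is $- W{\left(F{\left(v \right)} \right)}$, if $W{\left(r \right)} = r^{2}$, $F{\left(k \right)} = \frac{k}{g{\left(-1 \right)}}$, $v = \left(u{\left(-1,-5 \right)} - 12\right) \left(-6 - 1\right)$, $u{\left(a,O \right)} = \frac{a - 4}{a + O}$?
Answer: $- \frac{219961}{36} \approx -6110.0$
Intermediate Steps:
$u{\left(a,O \right)} = \frac{-4 + a}{O + a}$
$v = \frac{469}{6}$ ($v = \left(\frac{-4 - 1}{-5 - 1} - 12\right) \left(-6 - 1\right) = \left(\frac{1}{-6} \left(-5\right) - 12\right) \left(-7\right) = \left(\left(- \frac{1}{6}\right) \left(-5\right) - 12\right) \left(-7\right) = \left(\frac{5}{6} - 12\right) \left(-7\right) = \left(- \frac{67}{6}\right) \left(-7\right) = \frac{469}{6} \approx 78.167$)
$F{\left(k \right)} = - k$ ($F{\left(k \right)} = \frac{k}{-1} = k \left(-1\right) = - k$)
$- W{\left(F{\left(v \right)} \right)} = - \left(\left(-1\right) \frac{469}{6}\right)^{2} = - \left(- \frac{469}{6}\right)^{2} = \left(-1\right) \frac{219961}{36} = - \frac{219961}{36}$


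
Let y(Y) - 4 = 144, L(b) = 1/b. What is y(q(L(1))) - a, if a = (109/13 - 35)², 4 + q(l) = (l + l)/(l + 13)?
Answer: -94704/169 ≈ -560.38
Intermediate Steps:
q(l) = -4 + 2*l/(13 + l) (q(l) = -4 + (l + l)/(l + 13) = -4 + (2*l)/(13 + l) = -4 + 2*l/(13 + l))
y(Y) = 148 (y(Y) = 4 + 144 = 148)
a = 119716/169 (a = (109*(1/13) - 35)² = (109/13 - 35)² = (-346/13)² = 119716/169 ≈ 708.38)
y(q(L(1))) - a = 148 - 1*119716/169 = 148 - 119716/169 = -94704/169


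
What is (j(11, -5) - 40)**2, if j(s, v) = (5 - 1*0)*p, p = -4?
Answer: 3600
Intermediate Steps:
j(s, v) = -20 (j(s, v) = (5 - 1*0)*(-4) = (5 + 0)*(-4) = 5*(-4) = -20)
(j(11, -5) - 40)**2 = (-20 - 40)**2 = (-60)**2 = 3600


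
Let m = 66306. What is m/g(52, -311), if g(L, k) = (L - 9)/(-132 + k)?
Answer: -683106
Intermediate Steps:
g(L, k) = (-9 + L)/(-132 + k)
m/g(52, -311) = 66306/(((-9 + 52)/(-132 - 311))) = 66306/((43/(-443))) = 66306/((-1/443*43)) = 66306/(-43/443) = 66306*(-443/43) = -683106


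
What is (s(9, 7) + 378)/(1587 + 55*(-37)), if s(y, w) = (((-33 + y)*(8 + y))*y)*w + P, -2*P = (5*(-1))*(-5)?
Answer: 50677/896 ≈ 56.559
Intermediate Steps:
P = -25/2 (P = -5*(-1)*(-5)/2 = -(-5)*(-5)/2 = -½*25 = -25/2 ≈ -12.500)
s(y, w) = -25/2 + w*y*(-33 + y)*(8 + y) (s(y, w) = (((-33 + y)*(8 + y))*y)*w - 25/2 = (y*(-33 + y)*(8 + y))*w - 25/2 = w*y*(-33 + y)*(8 + y) - 25/2 = -25/2 + w*y*(-33 + y)*(8 + y))
(s(9, 7) + 378)/(1587 + 55*(-37)) = ((-25/2 + 7*9³ - 264*7*9 - 25*7*9²) + 378)/(1587 + 55*(-37)) = ((-25/2 + 7*729 - 16632 - 25*7*81) + 378)/(1587 - 2035) = ((-25/2 + 5103 - 16632 - 14175) + 378)/(-448) = (-51433/2 + 378)*(-1/448) = -50677/2*(-1/448) = 50677/896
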